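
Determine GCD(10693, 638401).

Euclid: 638401 = 59·10693 + 7514; 10693 = 1·7514 + 3179; 7514 = 2·3179 + 1156; 3179 = 2·1156 + 867; 1156 = 1·867 + 289; 867 = 3·289 + 0. Last nonzero remainder: 289.

289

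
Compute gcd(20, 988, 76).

4

gcd(20, 988): 988 = 49·20 + 8; 20 = 2·8 + 4; 8 = 2·4 + 0 → 4
gcd(4, 76): 76 = 19·4 + 0 → 4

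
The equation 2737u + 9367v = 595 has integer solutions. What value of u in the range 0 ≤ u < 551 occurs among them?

120

Euclid: 9367 = 3·2737 + 1156; 2737 = 2·1156 + 425; 1156 = 2·425 + 306; 425 = 1·306 + 119; 306 = 2·119 + 68; 119 = 1·68 + 51; 68 = 1·51 + 17; 51 = 3·17 + 0 → gcd = 17; 595 = 17·35.
Back-substitution yields 2737·(-154) + 9367·(45) = 17, so one solution is u = -154·35 = -5390, v = 45·35 = 1575.
Solutions in u differ by 9367/17 = 551; the one in [0, 551) is -5390 mod 551 = 120.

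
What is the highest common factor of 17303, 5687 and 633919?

121

17303 = 11³ · 13; 5687 = 11² · 47; 633919 = 11² · 13² · 31
gcd takes min exponent of each prime: 11² = 121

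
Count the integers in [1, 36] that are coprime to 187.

31

Prime factors of 187: 11, 17. Count integers ≤ 36 divisible by none of them.
By inclusion–exclusion: 36 − ⌊36/11⌋ − ⌊36/17⌋ + ⌊36/187⌋ = 31.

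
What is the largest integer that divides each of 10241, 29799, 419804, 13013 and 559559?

77

gcd(10241, 29799): 29799 = 2·10241 + 9317; 10241 = 1·9317 + 924; 9317 = 10·924 + 77; 924 = 12·77 + 0 → 77
gcd(77, 419804): 419804 = 5452·77 + 0 → 77
gcd(77, 13013): 13013 = 169·77 + 0 → 77
gcd(77, 559559): 559559 = 7267·77 + 0 → 77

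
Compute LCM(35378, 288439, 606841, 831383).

47516863982

35378 = 2 · 7² · 19²; 288439 = 17 · 19² · 47; 606841 = 19² · 41²; 831383 = 7² · 19² · 47
lcm takes max exponent of each prime: 2 · 7² · 17 · 19² · 41² · 47 = 47516863982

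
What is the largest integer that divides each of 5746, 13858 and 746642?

5746 = 2 · 13² · 17; 13858 = 2 · 13² · 41; 746642 = 2 · 13² · 47²
gcd takes min exponent of each prime: 2 · 13² = 338

338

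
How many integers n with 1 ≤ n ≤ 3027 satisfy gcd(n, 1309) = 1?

2220

Prime factors of 1309: 7, 11, 17. Count integers ≤ 3027 divisible by none of them.
By inclusion–exclusion: 3027 − ⌊3027/7⌋ − ⌊3027/11⌋ − ⌊3027/17⌋ + ⌊3027/77⌋ + ⌊3027/119⌋ + ⌊3027/187⌋ − ⌊3027/1309⌋ = 2220.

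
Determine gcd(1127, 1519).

49

Euclid: 1519 = 1·1127 + 392; 1127 = 2·392 + 343; 392 = 1·343 + 49; 343 = 7·49 + 0. Last nonzero remainder: 49.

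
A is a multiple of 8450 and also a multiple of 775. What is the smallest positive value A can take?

261950

8450 = 2 · 5² · 13²; 775 = 5² · 31
max exponents: 2 · 5² · 13² · 31 = 261950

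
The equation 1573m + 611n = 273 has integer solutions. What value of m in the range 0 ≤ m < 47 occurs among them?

gcd(1573, 611) = 13 (Euclid: 1573 = 2·611 + 351; 611 = 1·351 + 260; 351 = 1·260 + 91; 260 = 2·91 + 78; 91 = 1·78 + 13; 78 = 6·13 + 0), and 13 | 273.
Extended Euclid: 1573·(7) + 611·(-18) = 13. Scale by 21: m₀ = 147.
General solution m = m₀ + 47t; reducing mod 47 gives m = 6 (and n = -15).

6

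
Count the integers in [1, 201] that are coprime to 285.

Prime factors of 285: 3, 5, 19. Count integers ≤ 201 divisible by none of them.
By inclusion–exclusion: 201 − ⌊201/3⌋ − ⌊201/5⌋ − ⌊201/19⌋ + ⌊201/15⌋ + ⌊201/57⌋ + ⌊201/95⌋ − ⌊201/285⌋ = 102.

102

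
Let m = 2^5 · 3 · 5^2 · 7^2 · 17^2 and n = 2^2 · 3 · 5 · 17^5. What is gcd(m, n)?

17340

min exponent per shared prime: 2^2 · 3 · 5 · 17^2 = 17340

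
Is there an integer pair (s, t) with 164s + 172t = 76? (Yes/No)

By Bézout, 164s + 172t = 76 has integer solutions iff gcd(164, 172) | 76.
Euclid: 172 = 1·164 + 8; 164 = 20·8 + 4; 8 = 2·4 + 0. gcd = 4; 76 mod 4 = 0. Yes.

Yes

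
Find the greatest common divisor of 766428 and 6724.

4

766428 = 2² · 3 · 13 · 17³
6724 = 2² · 41²
Common: 2² = 4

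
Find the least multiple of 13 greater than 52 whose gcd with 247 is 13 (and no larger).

247 = 13·19. Any k with gcd(k, 247) = 13 is a multiple of 13, say 13s, with s coprime to 19.
Need s > 52/13, so s ≥ 5. First s ≥ 5 with gcd(s, 19) = 1 is s = 5. Thus k = 13·5 = 65.

65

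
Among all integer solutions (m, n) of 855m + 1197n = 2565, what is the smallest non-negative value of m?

3

gcd(855, 1197) = 171 (Euclid: 1197 = 1·855 + 342; 855 = 2·342 + 171; 342 = 2·171 + 0), and 171 | 2565.
Extended Euclid: 855·(3) + 1197·(-2) = 171. Scale by 15: m₀ = 45.
General solution m = m₀ + 7t; reducing mod 7 gives m = 3 (and n = 0).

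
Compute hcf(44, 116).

4

Euclid: 116 = 2·44 + 28; 44 = 1·28 + 16; 28 = 1·16 + 12; 16 = 1·12 + 4; 12 = 3·4 + 0. Last nonzero remainder: 4.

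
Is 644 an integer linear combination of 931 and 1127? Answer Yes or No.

By Bézout, 931u − 1127v = 644 has integer solutions iff gcd(931, 1127) | 644.
Euclid: 1127 = 1·931 + 196; 931 = 4·196 + 147; 196 = 1·147 + 49; 147 = 3·49 + 0. gcd = 49; 644 mod 49 = 7. No.

No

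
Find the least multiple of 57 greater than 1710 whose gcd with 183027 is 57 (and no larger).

1767

183027 = 57·3211. Any k with gcd(k, 183027) = 57 is a multiple of 57, say 57s, with s coprime to 3211.
Need s > 1710/57, so s ≥ 31. First s ≥ 31 with gcd(s, 3211) = 1 is s = 31. Thus k = 57·31 = 1767.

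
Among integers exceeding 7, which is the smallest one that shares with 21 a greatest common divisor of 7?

Multiples of 7 above 7: 7·2, 7·3, … . Need the cofactor coprime to 21/7 = 3.
Checking s = 2, 3, … the first with gcd(s, 3) = 1 is s = 2, giving 14.

14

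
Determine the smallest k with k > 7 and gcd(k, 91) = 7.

14

gcd(k, 91) = 7 forces 7 | k; write k = 7s. Then gcd(7s, 7·13) = 7·gcd(s, 13), so need gcd(s, 13) = 1.
7s > 7 gives s ≥ 2. The least s ≥ 2 coprime to 13 is 2, so k = 7·2 = 14.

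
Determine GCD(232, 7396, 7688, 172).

4

gcd(232, 7396): 7396 = 31·232 + 204; 232 = 1·204 + 28; 204 = 7·28 + 8; 28 = 3·8 + 4; 8 = 2·4 + 0 → 4
gcd(4, 7688): 7688 = 1922·4 + 0 → 4
gcd(4, 172): 172 = 43·4 + 0 → 4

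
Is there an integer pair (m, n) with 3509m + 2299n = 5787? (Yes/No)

No

gcd(3509, 2299): 3509 = 1·2299 + 1210; 2299 = 1·1210 + 1089; 1210 = 1·1089 + 121; 1089 = 9·121 + 0 → 121
121 does not divide 5787, so a solution does not exist.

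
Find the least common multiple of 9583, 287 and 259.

392903

9583 = 7 · 37²; 287 = 7 · 41; 259 = 7 · 37
lcm takes max exponent of each prime: 7 · 37² · 41 = 392903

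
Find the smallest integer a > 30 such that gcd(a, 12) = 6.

gcd(a, 12) = 6 forces 6 | a; write a = 6s. Then gcd(6s, 6·2) = 6·gcd(s, 2), so need gcd(s, 2) = 1.
6s > 30 gives s ≥ 6. The least s ≥ 6 coprime to 2 is 7, so a = 6·7 = 42.

42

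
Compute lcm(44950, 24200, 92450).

lcm(44950, 24200) = 44950·24200/gcd = 1087790000/50 = 21755800
lcm(21755800, 92450) = 21755800·92450/gcd = 2011323710000/50 = 40226474200

40226474200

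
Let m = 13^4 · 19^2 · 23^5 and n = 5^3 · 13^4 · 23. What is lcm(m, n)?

8295256208087875

max exponent per prime: 5^3 · 13^4 · 19^2 · 23^5 = 8295256208087875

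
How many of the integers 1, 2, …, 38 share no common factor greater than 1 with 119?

119 = 7·17. Inclusion–exclusion on these primes:
38 − ⌊38/7⌋ − ⌊38/17⌋ + ⌊38/119⌋ = 31

31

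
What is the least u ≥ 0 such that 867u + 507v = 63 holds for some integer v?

Reduce mod 507: 867u ≡ 63 (mod 507). With g = gcd(867, 507) = 3 dividing 63, divide through: 289u ≡ 21 (mod 169).
Since gcd(289, 169) = 1, u ≡ 21·(289)⁻¹ ≡ 72 (mod 169). Smallest non-negative: 72.

72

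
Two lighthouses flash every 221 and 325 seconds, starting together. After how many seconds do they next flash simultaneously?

5525

gcd first: 325 = 1·221 + 104; 221 = 2·104 + 13; 104 = 8·13 + 0 → gcd = 13
lcm = 221·325/gcd = 71825/13 = 5525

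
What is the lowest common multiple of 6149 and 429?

18447

gcd first: 6149 = 14·429 + 143; 429 = 3·143 + 0 → gcd = 143
lcm = 6149·429/gcd = 2637921/143 = 18447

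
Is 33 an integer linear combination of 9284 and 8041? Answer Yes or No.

Yes

By Bézout, 9284u + 8041v = 33 has integer solutions iff gcd(9284, 8041) | 33.
Euclid: 9284 = 1·8041 + 1243; 8041 = 6·1243 + 583; 1243 = 2·583 + 77; 583 = 7·77 + 44; 77 = 1·44 + 33; 44 = 1·33 + 11; 33 = 3·11 + 0. gcd = 11; 33 mod 11 = 0. Yes.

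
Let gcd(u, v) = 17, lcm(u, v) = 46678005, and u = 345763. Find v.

2295

u·v = gcd·lcm = 17·46678005 = 793526085, so v = 793526085/345763 = 2295.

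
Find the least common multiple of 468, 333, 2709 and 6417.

lcm(468, 333) = 468·333/gcd = 155844/9 = 17316
lcm(17316, 2709) = 17316·2709/gcd = 46909044/9 = 5212116
lcm(5212116, 6417) = 5212116·6417/gcd = 33446148372/9 = 3716238708

3716238708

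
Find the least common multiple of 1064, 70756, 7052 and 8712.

271689879384

1064 = 2³ · 7 · 19; 70756 = 2² · 7² · 19²; 7052 = 2² · 41 · 43; 8712 = 2³ · 3² · 11²
lcm takes max exponent of each prime: 2³ · 3² · 7² · 11² · 19² · 41 · 43 = 271689879384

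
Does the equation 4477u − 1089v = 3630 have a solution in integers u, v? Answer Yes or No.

gcd(4477, 1089): 4477 = 4·1089 + 121; 1089 = 9·121 + 0 → 121
121 divides 3630, so a solution exists.

Yes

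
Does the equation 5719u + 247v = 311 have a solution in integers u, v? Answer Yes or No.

gcd(5719, 247): 5719 = 23·247 + 38; 247 = 6·38 + 19; 38 = 2·19 + 0 → 19
19 does not divide 311, so a solution does not exist.

No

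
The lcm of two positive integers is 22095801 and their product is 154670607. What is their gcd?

7

From gcd × lcm = pq: gcd = 154670607 / 22095801 = 7.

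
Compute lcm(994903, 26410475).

gcd first: 26410475 = 26·994903 + 542997; 994903 = 1·542997 + 451906; 542997 = 1·451906 + 91091; 451906 = 4·91091 + 87542; 91091 = 1·87542 + 3549; 87542 = 24·3549 + 2366; 3549 = 1·2366 + 1183; 2366 = 2·1183 + 0 → gcd = 1183
lcm = 994903·26410475/gcd = 26275860808925/1183 = 22211209475

22211209475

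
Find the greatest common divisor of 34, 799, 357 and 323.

gcd(34, 799): 799 = 23·34 + 17; 34 = 2·17 + 0 → 17
gcd(17, 357): 357 = 21·17 + 0 → 17
gcd(17, 323): 323 = 19·17 + 0 → 17

17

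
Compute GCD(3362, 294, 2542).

2

gcd(3362, 294): 3362 = 11·294 + 128; 294 = 2·128 + 38; 128 = 3·38 + 14; 38 = 2·14 + 10; 14 = 1·10 + 4; 10 = 2·4 + 2; 4 = 2·2 + 0 → 2
gcd(2, 2542): 2542 = 1271·2 + 0 → 2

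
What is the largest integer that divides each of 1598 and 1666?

1598 = 2 · 17 · 47
1666 = 2 · 7² · 17
Common: 2 · 17 = 34

34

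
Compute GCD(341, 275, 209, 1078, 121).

11

gcd(341, 275): 341 = 1·275 + 66; 275 = 4·66 + 11; 66 = 6·11 + 0 → 11
gcd(11, 209): 209 = 19·11 + 0 → 11
gcd(11, 1078): 1078 = 98·11 + 0 → 11
gcd(11, 121): 121 = 11·11 + 0 → 11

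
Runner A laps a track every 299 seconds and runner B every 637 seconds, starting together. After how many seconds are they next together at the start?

gcd first: 637 = 2·299 + 39; 299 = 7·39 + 26; 39 = 1·26 + 13; 26 = 2·13 + 0 → gcd = 13
lcm = 299·637/gcd = 190463/13 = 14651

14651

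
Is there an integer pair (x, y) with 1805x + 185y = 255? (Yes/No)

Yes

By Bézout, 1805x + 185y = 255 has integer solutions iff gcd(1805, 185) | 255.
Euclid: 1805 = 9·185 + 140; 185 = 1·140 + 45; 140 = 3·45 + 5; 45 = 9·5 + 0. gcd = 5; 255 mod 5 = 0. Yes.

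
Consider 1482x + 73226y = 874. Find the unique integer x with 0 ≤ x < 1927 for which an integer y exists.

Reduce mod 73226: 1482x ≡ 874 (mod 73226). With g = gcd(1482, 73226) = 38 dividing 874, divide through: 39x ≡ 23 (mod 1927).
Since gcd(39, 1927) = 1, x ≡ 23·(39)⁻¹ ≡ 50 (mod 1927). Smallest non-negative: 50.

50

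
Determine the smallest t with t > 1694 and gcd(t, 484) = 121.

1815

gcd(t, 484) = 121 forces 121 | t; write t = 121s. Then gcd(121s, 121·4) = 121·gcd(s, 4), so need gcd(s, 4) = 1.
121s > 1694 gives s ≥ 15. The least s ≥ 15 coprime to 4 is 15, so t = 121·15 = 1815.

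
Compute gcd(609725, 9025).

25

609725 = 5² · 29³
9025 = 5² · 19²
Common: 5² = 25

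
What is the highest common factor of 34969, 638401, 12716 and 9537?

gcd(34969, 638401): 638401 = 18·34969 + 8959; 34969 = 3·8959 + 8092; 8959 = 1·8092 + 867; 8092 = 9·867 + 289; 867 = 3·289 + 0 → 289
gcd(289, 12716): 12716 = 44·289 + 0 → 289
gcd(289, 9537): 9537 = 33·289 + 0 → 289

289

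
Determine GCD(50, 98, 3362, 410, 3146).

50 = 2 · 5²; 98 = 2 · 7²; 3362 = 2 · 41²; 410 = 2 · 5 · 41; 3146 = 2 · 11² · 13
gcd takes min exponent of each prime: 2 = 2

2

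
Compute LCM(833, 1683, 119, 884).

lcm(833, 1683) = 833·1683/gcd = 1401939/17 = 82467
lcm(82467, 119) = 82467·119/gcd = 9813573/119 = 82467
lcm(82467, 884) = 82467·884/gcd = 72900828/17 = 4288284

4288284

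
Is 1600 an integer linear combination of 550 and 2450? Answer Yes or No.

Yes

gcd(550, 2450): 2450 = 4·550 + 250; 550 = 2·250 + 50; 250 = 5·50 + 0 → 50
50 divides 1600, so a solution exists.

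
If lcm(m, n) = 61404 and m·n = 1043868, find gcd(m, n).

gcd·lcm = product, so gcd = 1043868/61404 = 17.

17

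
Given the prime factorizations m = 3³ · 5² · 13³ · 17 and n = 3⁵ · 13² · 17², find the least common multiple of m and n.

3857217975

max exponent per prime: 3⁵ · 5² · 13³ · 17² = 3857217975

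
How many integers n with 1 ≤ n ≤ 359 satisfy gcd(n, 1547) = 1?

Prime factors of 1547: 7, 13, 17. Count integers ≤ 359 divisible by none of them.
By inclusion–exclusion: 359 − ⌊359/7⌋ − ⌊359/13⌋ − ⌊359/17⌋ + ⌊359/91⌋ + ⌊359/119⌋ + ⌊359/221⌋ − ⌊359/1547⌋ = 267.

267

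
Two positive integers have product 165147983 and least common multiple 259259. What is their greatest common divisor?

From gcd × lcm = mn: gcd = 165147983 / 259259 = 637.

637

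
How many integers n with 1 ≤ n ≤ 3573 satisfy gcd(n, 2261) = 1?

2731

Prime factors of 2261: 7, 17, 19. Count integers ≤ 3573 divisible by none of them.
By inclusion–exclusion: 3573 − ⌊3573/7⌋ − ⌊3573/17⌋ − ⌊3573/19⌋ + ⌊3573/119⌋ + ⌊3573/133⌋ + ⌊3573/323⌋ − ⌊3573/2261⌋ = 2731.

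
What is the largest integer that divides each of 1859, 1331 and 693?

11

gcd(1859, 1331): 1859 = 1·1331 + 528; 1331 = 2·528 + 275; 528 = 1·275 + 253; 275 = 1·253 + 22; 253 = 11·22 + 11; 22 = 2·11 + 0 → 11
gcd(11, 693): 693 = 63·11 + 0 → 11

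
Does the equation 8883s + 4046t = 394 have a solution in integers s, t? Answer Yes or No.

No

gcd(8883, 4046): 8883 = 2·4046 + 791; 4046 = 5·791 + 91; 791 = 8·91 + 63; 91 = 1·63 + 28; 63 = 2·28 + 7; 28 = 4·7 + 0 → 7
7 does not divide 394, so a solution does not exist.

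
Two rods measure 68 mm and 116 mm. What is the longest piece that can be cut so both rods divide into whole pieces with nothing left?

4

68 = 2² · 17
116 = 2² · 29
Common: 2² = 4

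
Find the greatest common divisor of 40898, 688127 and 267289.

40898 = 2 · 11² · 13²; 688127 = 11⁴ · 47; 267289 = 11² · 47²
gcd takes min exponent of each prime: 11² = 121

121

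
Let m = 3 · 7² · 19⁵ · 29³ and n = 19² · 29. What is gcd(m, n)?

10469

min exponent per shared prime: 19² · 29 = 10469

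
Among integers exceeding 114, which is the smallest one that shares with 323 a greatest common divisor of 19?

133

Multiples of 19 above 114: 19·7, 19·8, … . Need the cofactor coprime to 323/19 = 17.
Checking s = 7, 8, … the first with gcd(s, 17) = 1 is s = 7, giving 133.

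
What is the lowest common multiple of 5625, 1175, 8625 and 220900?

1143157500

5625 = 3² · 5⁴; 1175 = 5² · 47; 8625 = 3 · 5³ · 23; 220900 = 2² · 5² · 47²
lcm takes max exponent of each prime: 2² · 3² · 5⁴ · 23 · 47² = 1143157500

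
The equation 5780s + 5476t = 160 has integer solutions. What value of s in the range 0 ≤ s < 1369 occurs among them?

649

Reduce mod 5476: 5780s ≡ 160 (mod 5476). With g = gcd(5780, 5476) = 4 dividing 160, divide through: 1445s ≡ 40 (mod 1369).
Since gcd(1445, 1369) = 1, s ≡ 40·(1445)⁻¹ ≡ 649 (mod 1369). Smallest non-negative: 649.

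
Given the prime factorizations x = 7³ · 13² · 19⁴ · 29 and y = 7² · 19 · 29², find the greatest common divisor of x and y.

min exponent per shared prime: 7² · 19 · 29 = 26999

26999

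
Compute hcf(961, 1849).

961 = 31²
1849 = 43²
Common: 1 = 1

1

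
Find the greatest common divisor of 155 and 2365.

5

Euclid: 2365 = 15·155 + 40; 155 = 3·40 + 35; 40 = 1·35 + 5; 35 = 7·5 + 0. Last nonzero remainder: 5.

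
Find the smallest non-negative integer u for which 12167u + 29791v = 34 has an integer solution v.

2877

gcd(12167, 29791) = 1 (Euclid: 29791 = 2·12167 + 5457; 12167 = 2·5457 + 1253; 5457 = 4·1253 + 445; 1253 = 2·445 + 363; 445 = 1·363 + 82; 363 = 4·82 + 35; 82 = 2·35 + 12; 35 = 2·12 + 11; 12 = 1·11 + 1; 11 = 11·1 + 0), and 1 | 34.
Extended Euclid: 12167·(-2544) + 29791·(1039) = 1. Scale by 34: u₀ = -86496.
General solution u = u₀ + 29791t; reducing mod 29791 gives u = 2877 (and v = -1175).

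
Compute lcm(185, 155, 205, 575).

27040525

lcm(185, 155) = 185·155/gcd = 28675/5 = 5735
lcm(5735, 205) = 5735·205/gcd = 1175675/5 = 235135
lcm(235135, 575) = 235135·575/gcd = 135202625/5 = 27040525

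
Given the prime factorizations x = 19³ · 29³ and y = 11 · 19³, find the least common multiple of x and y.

max exponent per prime: 11 · 19³ · 29³ = 1840125661

1840125661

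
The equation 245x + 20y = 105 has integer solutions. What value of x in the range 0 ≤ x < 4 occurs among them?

1

Reduce mod 20: 245x ≡ 105 (mod 20). With g = gcd(245, 20) = 5 dividing 105, divide through: 49x ≡ 21 (mod 4).
Since gcd(49, 4) = 1, x ≡ 21·(49)⁻¹ ≡ 1 (mod 4). Smallest non-negative: 1.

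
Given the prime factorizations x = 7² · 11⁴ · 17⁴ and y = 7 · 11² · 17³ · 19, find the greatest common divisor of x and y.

min exponent per shared prime: 7 · 11² · 17³ = 4161311

4161311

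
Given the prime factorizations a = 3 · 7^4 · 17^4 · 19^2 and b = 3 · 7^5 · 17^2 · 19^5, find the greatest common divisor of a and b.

min exponent per shared prime: 3 · 7^4 · 17^2 · 19^2 = 751481787

751481787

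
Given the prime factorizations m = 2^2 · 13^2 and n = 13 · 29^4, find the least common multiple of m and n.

max exponent per prime: 2^2 · 13^2 · 29^4 = 478121956

478121956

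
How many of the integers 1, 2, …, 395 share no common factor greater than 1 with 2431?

312

2431 = 11·13·17. Inclusion–exclusion on these primes:
395 − ⌊395/11⌋ − ⌊395/13⌋ − ⌊395/17⌋ + ⌊395/143⌋ + ⌊395/187⌋ + ⌊395/221⌋ − ⌊395/2431⌋ = 312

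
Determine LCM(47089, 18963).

18223443

47089 = 7² · 31²; 18963 = 3² · 7² · 43
max exponents: 3² · 7² · 31² · 43 = 18223443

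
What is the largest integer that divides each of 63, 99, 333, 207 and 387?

63 = 3² · 7; 99 = 3² · 11; 333 = 3² · 37; 207 = 3² · 23; 387 = 3² · 43
gcd takes min exponent of each prime: 3² = 9

9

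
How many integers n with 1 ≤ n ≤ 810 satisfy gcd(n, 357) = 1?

435

357 = 3·7·17. Inclusion–exclusion on these primes:
810 − ⌊810/3⌋ − ⌊810/7⌋ − ⌊810/17⌋ + ⌊810/21⌋ + ⌊810/51⌋ + ⌊810/119⌋ − ⌊810/357⌋ = 435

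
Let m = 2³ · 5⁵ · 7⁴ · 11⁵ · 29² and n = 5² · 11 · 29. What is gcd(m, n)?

7975

min exponent per shared prime: 5² · 11 · 29 = 7975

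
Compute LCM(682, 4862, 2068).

14167868

682 = 2 · 11 · 31; 4862 = 2 · 11 · 13 · 17; 2068 = 2² · 11 · 47
lcm takes max exponent of each prime: 2² · 11 · 13 · 17 · 31 · 47 = 14167868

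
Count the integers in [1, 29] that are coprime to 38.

Prime factors of 38: 2, 19. Count integers ≤ 29 divisible by none of them.
By inclusion–exclusion: 29 − ⌊29/2⌋ − ⌊29/19⌋ + ⌊29/38⌋ = 14.

14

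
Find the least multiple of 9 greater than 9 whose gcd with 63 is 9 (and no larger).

18

63 = 9·7. Any k with gcd(k, 63) = 9 is a multiple of 9, say 9s, with s coprime to 7.
Need s > 9/9, so s ≥ 2. First s ≥ 2 with gcd(s, 7) = 1 is s = 2. Thus k = 9·2 = 18.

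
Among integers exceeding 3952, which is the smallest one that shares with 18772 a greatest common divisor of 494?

4446

Multiples of 494 above 3952: 494·9, 494·10, … . Need the cofactor coprime to 18772/494 = 38.
Checking s = 9, 10, … the first with gcd(s, 38) = 1 is s = 9, giving 4446.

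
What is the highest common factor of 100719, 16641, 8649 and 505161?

gcd(100719, 16641): 100719 = 6·16641 + 873; 16641 = 19·873 + 54; 873 = 16·54 + 9; 54 = 6·9 + 0 → 9
gcd(9, 8649): 8649 = 961·9 + 0 → 9
gcd(9, 505161): 505161 = 56129·9 + 0 → 9

9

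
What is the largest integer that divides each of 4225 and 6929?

Euclid: 6929 = 1·4225 + 2704; 4225 = 1·2704 + 1521; 2704 = 1·1521 + 1183; 1521 = 1·1183 + 338; 1183 = 3·338 + 169; 338 = 2·169 + 0. Last nonzero remainder: 169.

169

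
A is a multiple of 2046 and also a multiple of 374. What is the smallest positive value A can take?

34782

gcd first: 2046 = 5·374 + 176; 374 = 2·176 + 22; 176 = 8·22 + 0 → gcd = 22
lcm = 2046·374/gcd = 765204/22 = 34782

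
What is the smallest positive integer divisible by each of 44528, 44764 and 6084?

757933841808

lcm(44528, 44764) = 44528·44764/gcd = 1993251392/4 = 498312848
lcm(498312848, 6084) = 498312848·6084/gcd = 3031735367232/4 = 757933841808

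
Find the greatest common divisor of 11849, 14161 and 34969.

289

gcd(11849, 14161): 14161 = 1·11849 + 2312; 11849 = 5·2312 + 289; 2312 = 8·289 + 0 → 289
gcd(289, 34969): 34969 = 121·289 + 0 → 289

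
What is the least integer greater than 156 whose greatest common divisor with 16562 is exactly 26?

208

Multiples of 26 above 156: 26·7, 26·8, … . Need the cofactor coprime to 16562/26 = 637.
Checking s = 7, 8, … the first with gcd(s, 637) = 1 is s = 8, giving 208.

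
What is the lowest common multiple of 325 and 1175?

15275

gcd first: 1175 = 3·325 + 200; 325 = 1·200 + 125; 200 = 1·125 + 75; 125 = 1·75 + 50; 75 = 1·50 + 25; 50 = 2·25 + 0 → gcd = 25
lcm = 325·1175/gcd = 381875/25 = 15275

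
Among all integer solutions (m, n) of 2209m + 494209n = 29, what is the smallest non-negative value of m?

90385

gcd(2209, 494209) = 1 (Euclid: 494209 = 223·2209 + 1602; 2209 = 1·1602 + 607; 1602 = 2·607 + 388; 607 = 1·388 + 219; 388 = 1·219 + 169; 219 = 1·169 + 50; 169 = 3·50 + 19; 50 = 2·19 + 12; 19 = 1·12 + 7; 12 = 1·7 + 5; 7 = 1·5 + 2; 5 = 2·2 + 1; 2 = 2·1 + 0), and 1 | 29.
Extended Euclid: 2209·(207617) + 494209·(-928) = 1. Scale by 29: m₀ = 6020893.
General solution m = m₀ + 494209t; reducing mod 494209 gives m = 90385 (and n = -404).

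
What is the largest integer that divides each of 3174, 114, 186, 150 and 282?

6

gcd(3174, 114): 3174 = 27·114 + 96; 114 = 1·96 + 18; 96 = 5·18 + 6; 18 = 3·6 + 0 → 6
gcd(6, 186): 186 = 31·6 + 0 → 6
gcd(6, 150): 150 = 25·6 + 0 → 6
gcd(6, 282): 282 = 47·6 + 0 → 6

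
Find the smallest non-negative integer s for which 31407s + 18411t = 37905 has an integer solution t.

Reduce mod 18411: 31407s ≡ 37905 (mod 18411). With g = gcd(31407, 18411) = 1083 dividing 37905, divide through: 29s ≡ 35 (mod 17).
Since gcd(29, 17) = 1, s ≡ 35·(29)⁻¹ ≡ 10 (mod 17). Smallest non-negative: 10.

10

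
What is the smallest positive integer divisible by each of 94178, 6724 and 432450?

lcm(94178, 6724) = 94178·6724/gcd = 633252872/2 = 316626436
lcm(316626436, 432450) = 316626436·432450/gcd = 136925102248200/1922 = 71240948100

71240948100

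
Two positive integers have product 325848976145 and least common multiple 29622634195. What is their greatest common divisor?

11

gcd·lcm = product, so gcd = 325848976145/29622634195 = 11.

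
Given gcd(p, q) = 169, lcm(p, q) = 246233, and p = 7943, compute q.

5239

p·q = gcd·lcm = 169·246233 = 41613377, so q = 41613377/7943 = 5239.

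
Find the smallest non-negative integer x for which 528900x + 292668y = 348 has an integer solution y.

Reduce mod 292668: 528900x ≡ 348 (mod 292668). With g = gcd(528900, 292668) = 12 dividing 348, divide through: 44075x ≡ 29 (mod 24389).
Since gcd(44075, 24389) = 1, x ≡ 29·(44075)⁻¹ ≡ 7395 (mod 24389). Smallest non-negative: 7395.

7395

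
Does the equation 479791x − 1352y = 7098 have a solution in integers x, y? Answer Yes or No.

gcd(479791, 1352): 479791 = 354·1352 + 1183; 1352 = 1·1183 + 169; 1183 = 7·169 + 0 → 169
169 divides 7098, so a solution exists.

Yes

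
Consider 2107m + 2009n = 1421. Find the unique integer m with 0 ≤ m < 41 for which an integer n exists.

35

gcd(2107, 2009) = 49 (Euclid: 2107 = 1·2009 + 98; 2009 = 20·98 + 49; 98 = 2·49 + 0), and 49 | 1421.
Extended Euclid: 2107·(-20) + 2009·(21) = 49. Scale by 29: m₀ = -580.
General solution m = m₀ + 41t; reducing mod 41 gives m = 35 (and n = -36).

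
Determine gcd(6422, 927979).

3211

6422 = 2 · 13² · 19
927979 = 13² · 17² · 19
Common: 13² · 19 = 3211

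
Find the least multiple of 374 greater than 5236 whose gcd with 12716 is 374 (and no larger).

Multiples of 374 above 5236: 374·15, 374·16, … . Need the cofactor coprime to 12716/374 = 34.
Checking s = 15, 16, … the first with gcd(s, 34) = 1 is s = 15, giving 5610.

5610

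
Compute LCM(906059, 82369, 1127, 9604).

4084513972

lcm(906059, 82369) = 906059·82369/gcd = 74631173771/82369 = 906059
lcm(906059, 1127) = 906059·1127/gcd = 1021128493/49 = 20839357
lcm(20839357, 9604) = 20839357·9604/gcd = 200141184628/49 = 4084513972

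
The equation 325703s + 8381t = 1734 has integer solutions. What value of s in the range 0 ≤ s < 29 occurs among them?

13

Reduce mod 8381: 325703s ≡ 1734 (mod 8381). With g = gcd(325703, 8381) = 289 dividing 1734, divide through: 1127s ≡ 6 (mod 29).
Since gcd(1127, 29) = 1, s ≡ 6·(1127)⁻¹ ≡ 13 (mod 29). Smallest non-negative: 13.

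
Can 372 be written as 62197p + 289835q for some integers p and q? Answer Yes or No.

By Bézout, 62197p + 289835q = 372 has integer solutions iff gcd(62197, 289835) | 372.
Euclid: 289835 = 4·62197 + 41047; 62197 = 1·41047 + 21150; 41047 = 1·21150 + 19897; 21150 = 1·19897 + 1253; 19897 = 15·1253 + 1102; 1253 = 1·1102 + 151; 1102 = 7·151 + 45; 151 = 3·45 + 16; 45 = 2·16 + 13; 16 = 1·13 + 3; 13 = 4·3 + 1; 3 = 3·1 + 0. gcd = 1; 372 mod 1 = 0. Yes.

Yes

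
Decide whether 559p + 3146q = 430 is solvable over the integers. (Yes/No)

gcd(559, 3146): 3146 = 5·559 + 351; 559 = 1·351 + 208; 351 = 1·208 + 143; 208 = 1·143 + 65; 143 = 2·65 + 13; 65 = 5·13 + 0 → 13
13 does not divide 430, so a solution does not exist.

No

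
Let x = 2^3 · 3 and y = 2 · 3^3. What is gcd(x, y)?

6

min exponent per shared prime: 2 · 3 = 6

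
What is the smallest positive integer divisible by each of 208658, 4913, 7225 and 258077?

208658 = 2 · 17² · 19²; 4913 = 17³; 7225 = 5² · 17²; 258077 = 17² · 19 · 47
lcm takes max exponent of each prime: 2 · 5² · 17³ · 19² · 47 = 4167943550

4167943550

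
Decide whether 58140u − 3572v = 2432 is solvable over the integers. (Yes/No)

Yes

gcd(58140, 3572): 58140 = 16·3572 + 988; 3572 = 3·988 + 608; 988 = 1·608 + 380; 608 = 1·380 + 228; 380 = 1·228 + 152; 228 = 1·152 + 76; 152 = 2·76 + 0 → 76
76 divides 2432, so a solution exists.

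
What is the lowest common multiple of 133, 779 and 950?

lcm(133, 779) = 133·779/gcd = 103607/19 = 5453
lcm(5453, 950) = 5453·950/gcd = 5180350/19 = 272650

272650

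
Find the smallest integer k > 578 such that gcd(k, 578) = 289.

867

Multiples of 289 above 578: 289·3, 289·4, … . Need the cofactor coprime to 578/289 = 2.
Checking s = 3, 4, … the first with gcd(s, 2) = 1 is s = 3, giving 867.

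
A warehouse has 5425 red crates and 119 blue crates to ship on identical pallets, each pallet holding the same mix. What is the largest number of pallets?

Euclid: 5425 = 45·119 + 70; 119 = 1·70 + 49; 70 = 1·49 + 21; 49 = 2·21 + 7; 21 = 3·7 + 0. Last nonzero remainder: 7.

7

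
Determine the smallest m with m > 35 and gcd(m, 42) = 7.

49

42 = 7·6. Any m with gcd(m, 42) = 7 is a multiple of 7, say 7s, with s coprime to 6.
Need s > 35/7, so s ≥ 6. First s ≥ 6 with gcd(s, 6) = 1 is s = 7. Thus m = 7·7 = 49.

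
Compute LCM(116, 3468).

100572

116 = 2² · 29; 3468 = 2² · 3 · 17²
max exponents: 2² · 3 · 17² · 29 = 100572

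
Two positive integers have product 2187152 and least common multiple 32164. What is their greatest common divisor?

gcd·lcm = product, so gcd = 2187152/32164 = 68.

68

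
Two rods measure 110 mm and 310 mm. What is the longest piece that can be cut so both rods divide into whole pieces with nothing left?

Euclid: 310 = 2·110 + 90; 110 = 1·90 + 20; 90 = 4·20 + 10; 20 = 2·10 + 0. Last nonzero remainder: 10.

10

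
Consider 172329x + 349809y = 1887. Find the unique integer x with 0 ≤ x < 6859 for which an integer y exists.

203

gcd(172329, 349809) = 51 (Euclid: 349809 = 2·172329 + 5151; 172329 = 33·5151 + 2346; 5151 = 2·2346 + 459; 2346 = 5·459 + 51; 459 = 9·51 + 0), and 51 | 1887.
Extended Euclid: 172329·(747) + 349809·(-368) = 51. Scale by 37: x₀ = 27639.
General solution x = x₀ + 6859t; reducing mod 6859 gives x = 203 (and y = -100).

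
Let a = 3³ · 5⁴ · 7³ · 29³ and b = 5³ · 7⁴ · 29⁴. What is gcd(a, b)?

1045678375

min exponent per shared prime: 5³ · 7³ · 29³ = 1045678375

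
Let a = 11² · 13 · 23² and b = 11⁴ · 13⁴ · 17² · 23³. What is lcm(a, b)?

1470366165617063

max exponent per prime: 11⁴ · 13⁴ · 17² · 23³ = 1470366165617063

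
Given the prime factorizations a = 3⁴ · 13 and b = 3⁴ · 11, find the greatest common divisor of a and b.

min exponent per shared prime: 3⁴ = 81

81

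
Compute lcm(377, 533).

gcd first: 533 = 1·377 + 156; 377 = 2·156 + 65; 156 = 2·65 + 26; 65 = 2·26 + 13; 26 = 2·13 + 0 → gcd = 13
lcm = 377·533/gcd = 200941/13 = 15457

15457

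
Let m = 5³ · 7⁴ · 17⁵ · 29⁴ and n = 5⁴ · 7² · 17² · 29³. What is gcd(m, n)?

43171578625

min exponent per shared prime: 5³ · 7² · 17² · 29³ = 43171578625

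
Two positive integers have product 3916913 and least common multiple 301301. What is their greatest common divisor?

From gcd × lcm = pq: gcd = 3916913 / 301301 = 13.

13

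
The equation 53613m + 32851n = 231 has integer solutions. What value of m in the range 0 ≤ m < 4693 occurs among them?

Reduce mod 32851: 53613m ≡ 231 (mod 32851). With g = gcd(53613, 32851) = 7 dividing 231, divide through: 7659m ≡ 33 (mod 4693).
Since gcd(7659, 4693) = 1, m ≡ 33·(7659)⁻¹ ≡ 1375 (mod 4693). Smallest non-negative: 1375.

1375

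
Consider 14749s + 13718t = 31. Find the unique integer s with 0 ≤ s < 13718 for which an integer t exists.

gcd(14749, 13718) = 1 (Euclid: 14749 = 1·13718 + 1031; 13718 = 13·1031 + 315; 1031 = 3·315 + 86; 315 = 3·86 + 57; 86 = 1·57 + 29; 57 = 1·29 + 28; 29 = 1·28 + 1; 28 = 28·1 + 0), and 1 | 31.
Extended Euclid: 14749·(479) + 13718·(-515) = 1. Scale by 31: s₀ = 14849.
General solution s = s₀ + 13718k; reducing mod 13718 gives s = 1131 (and t = -1216).

1131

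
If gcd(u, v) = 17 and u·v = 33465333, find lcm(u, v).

1968549

gcd·lcm = product, so lcm = 33465333/17 = 1968549.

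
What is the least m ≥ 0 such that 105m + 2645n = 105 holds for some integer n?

1

gcd(105, 2645) = 5 (Euclid: 2645 = 25·105 + 20; 105 = 5·20 + 5; 20 = 4·5 + 0), and 5 | 105.
Extended Euclid: 105·(126) + 2645·(-5) = 5. Scale by 21: m₀ = 2646.
General solution m = m₀ + 529t; reducing mod 529 gives m = 1 (and n = 0).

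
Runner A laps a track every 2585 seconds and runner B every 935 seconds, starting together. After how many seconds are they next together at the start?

43945

2585 = 5 · 11 · 47; 935 = 5 · 11 · 17
max exponents: 5 · 11 · 17 · 47 = 43945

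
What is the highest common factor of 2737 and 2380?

119

2737 = 7 · 17 · 23
2380 = 2² · 5 · 7 · 17
Common: 7 · 17 = 119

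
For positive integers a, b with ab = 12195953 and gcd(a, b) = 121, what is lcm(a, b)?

Since gcd(a,b)·lcm(a,b) = ab, lcm = 12195953/121 = 100793.

100793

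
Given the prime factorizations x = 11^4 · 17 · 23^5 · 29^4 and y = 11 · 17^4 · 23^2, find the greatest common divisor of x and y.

98923

min exponent per shared prime: 11 · 17 · 23^2 = 98923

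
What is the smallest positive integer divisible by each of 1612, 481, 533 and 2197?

413273276

lcm(1612, 481) = 1612·481/gcd = 775372/13 = 59644
lcm(59644, 533) = 59644·533/gcd = 31790252/13 = 2445404
lcm(2445404, 2197) = 2445404·2197/gcd = 5372552588/13 = 413273276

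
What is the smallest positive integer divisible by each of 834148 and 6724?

1402202788

834148 = 2² · 7 · 31³; 6724 = 2² · 41²
max exponents: 2² · 7 · 31³ · 41² = 1402202788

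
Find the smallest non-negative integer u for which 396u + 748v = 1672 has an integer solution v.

gcd(396, 748) = 44 (Euclid: 748 = 1·396 + 352; 396 = 1·352 + 44; 352 = 8·44 + 0), and 44 | 1672.
Extended Euclid: 396·(2) + 748·(-1) = 44. Scale by 38: u₀ = 76.
General solution u = u₀ + 17t; reducing mod 17 gives u = 8 (and v = -2).

8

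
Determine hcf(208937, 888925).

Euclid: 888925 = 4·208937 + 53177; 208937 = 3·53177 + 49406; 53177 = 1·49406 + 3771; 49406 = 13·3771 + 383; 3771 = 9·383 + 324; 383 = 1·324 + 59; 324 = 5·59 + 29; 59 = 2·29 + 1; 29 = 29·1 + 0. Last nonzero remainder: 1.

1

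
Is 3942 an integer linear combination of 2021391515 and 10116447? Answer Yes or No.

No

gcd(2021391515, 10116447): 2021391515 = 199·10116447 + 8218562; 10116447 = 1·8218562 + 1897885; 8218562 = 4·1897885 + 627022; 1897885 = 3·627022 + 16819; 627022 = 37·16819 + 4719; 16819 = 3·4719 + 2662; 4719 = 1·2662 + 2057; 2662 = 1·2057 + 605; 2057 = 3·605 + 242; 605 = 2·242 + 121; 242 = 2·121 + 0 → 121
121 does not divide 3942, so a solution does not exist.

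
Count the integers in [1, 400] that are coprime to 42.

42 = 2·3·7. Inclusion–exclusion on these primes:
400 − ⌊400/2⌋ − ⌊400/3⌋ − ⌊400/7⌋ + ⌊400/6⌋ + ⌊400/14⌋ + ⌊400/21⌋ − ⌊400/42⌋ = 114

114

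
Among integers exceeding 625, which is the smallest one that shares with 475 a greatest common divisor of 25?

Multiples of 25 above 625: 25·26, 25·27, … . Need the cofactor coprime to 475/25 = 19.
Checking s = 26, 27, … the first with gcd(s, 19) = 1 is s = 26, giving 650.

650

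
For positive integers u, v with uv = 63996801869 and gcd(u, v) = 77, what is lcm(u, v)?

831127297

For any two positive integers, gcd × lcm equals their product. Hence lcm = 63996801869 / 77 = 831127297.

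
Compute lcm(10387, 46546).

28439606

gcd first: 46546 = 4·10387 + 4998; 10387 = 2·4998 + 391; 4998 = 12·391 + 306; 391 = 1·306 + 85; 306 = 3·85 + 51; 85 = 1·51 + 34; 51 = 1·34 + 17; 34 = 2·17 + 0 → gcd = 17
lcm = 10387·46546/gcd = 483473302/17 = 28439606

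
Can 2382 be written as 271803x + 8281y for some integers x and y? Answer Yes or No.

gcd(271803, 8281): 271803 = 32·8281 + 6811; 8281 = 1·6811 + 1470; 6811 = 4·1470 + 931; 1470 = 1·931 + 539; 931 = 1·539 + 392; 539 = 1·392 + 147; 392 = 2·147 + 98; 147 = 1·98 + 49; 98 = 2·49 + 0 → 49
49 does not divide 2382, so a solution does not exist.

No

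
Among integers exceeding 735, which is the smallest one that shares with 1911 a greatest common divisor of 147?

gcd(m, 1911) = 147 forces 147 | m; write m = 147s. Then gcd(147s, 147·13) = 147·gcd(s, 13), so need gcd(s, 13) = 1.
147s > 735 gives s ≥ 6. The least s ≥ 6 coprime to 13 is 6, so m = 147·6 = 882.

882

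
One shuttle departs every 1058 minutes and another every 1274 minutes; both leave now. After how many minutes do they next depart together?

1058 = 2 · 23²; 1274 = 2 · 7² · 13
max exponents: 2 · 7² · 13 · 23² = 673946

673946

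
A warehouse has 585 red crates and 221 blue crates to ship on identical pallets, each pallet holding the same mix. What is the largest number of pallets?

585 = 3² · 5 · 13
221 = 13 · 17
Common: 13 = 13

13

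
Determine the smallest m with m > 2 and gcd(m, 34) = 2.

4

34 = 2·17. Any m with gcd(m, 34) = 2 is a multiple of 2, say 2s, with s coprime to 17.
Need s > 2/2, so s ≥ 2. First s ≥ 2 with gcd(s, 17) = 1 is s = 2. Thus m = 2·2 = 4.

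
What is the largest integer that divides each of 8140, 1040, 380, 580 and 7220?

20

gcd(8140, 1040): 8140 = 7·1040 + 860; 1040 = 1·860 + 180; 860 = 4·180 + 140; 180 = 1·140 + 40; 140 = 3·40 + 20; 40 = 2·20 + 0 → 20
gcd(20, 380): 380 = 19·20 + 0 → 20
gcd(20, 580): 580 = 29·20 + 0 → 20
gcd(20, 7220): 7220 = 361·20 + 0 → 20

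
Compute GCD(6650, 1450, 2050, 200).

50

gcd(6650, 1450): 6650 = 4·1450 + 850; 1450 = 1·850 + 600; 850 = 1·600 + 250; 600 = 2·250 + 100; 250 = 2·100 + 50; 100 = 2·50 + 0 → 50
gcd(50, 2050): 2050 = 41·50 + 0 → 50
gcd(50, 200): 200 = 4·50 + 0 → 50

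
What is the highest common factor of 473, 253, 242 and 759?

11

473 = 11 · 43; 253 = 11 · 23; 242 = 2 · 11²; 759 = 3 · 11 · 23
gcd takes min exponent of each prime: 11 = 11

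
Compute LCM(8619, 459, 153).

8619 = 3 · 13² · 17; 459 = 3³ · 17; 153 = 3² · 17
lcm takes max exponent of each prime: 3³ · 13² · 17 = 77571

77571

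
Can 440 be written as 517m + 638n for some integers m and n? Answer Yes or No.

By Bézout, 517m + 638n = 440 has integer solutions iff gcd(517, 638) | 440.
Euclid: 638 = 1·517 + 121; 517 = 4·121 + 33; 121 = 3·33 + 22; 33 = 1·22 + 11; 22 = 2·11 + 0. gcd = 11; 440 mod 11 = 0. Yes.

Yes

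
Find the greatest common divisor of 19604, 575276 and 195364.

676

gcd(19604, 575276): 575276 = 29·19604 + 6760; 19604 = 2·6760 + 6084; 6760 = 1·6084 + 676; 6084 = 9·676 + 0 → 676
gcd(676, 195364): 195364 = 289·676 + 0 → 676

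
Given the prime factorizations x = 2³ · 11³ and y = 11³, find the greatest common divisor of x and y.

min exponent per shared prime: 11³ = 1331

1331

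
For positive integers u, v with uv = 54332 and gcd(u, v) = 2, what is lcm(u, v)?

Since gcd(u,v)·lcm(u,v) = uv, lcm = 54332/2 = 27166.

27166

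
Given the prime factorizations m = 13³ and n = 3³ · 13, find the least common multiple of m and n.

59319

max exponent per prime: 3³ · 13³ = 59319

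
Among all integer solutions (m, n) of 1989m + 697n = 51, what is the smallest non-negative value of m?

Reduce mod 697: 1989m ≡ 51 (mod 697). With g = gcd(1989, 697) = 17 dividing 51, divide through: 117m ≡ 3 (mod 41).
Since gcd(117, 41) = 1, m ≡ 3·(117)⁻¹ ≡ 20 (mod 41). Smallest non-negative: 20.

20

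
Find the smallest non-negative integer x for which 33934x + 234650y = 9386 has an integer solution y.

104

gcd(33934, 234650) = 722 (Euclid: 234650 = 6·33934 + 31046; 33934 = 1·31046 + 2888; 31046 = 10·2888 + 2166; 2888 = 1·2166 + 722; 2166 = 3·722 + 0), and 722 | 9386.
Extended Euclid: 33934·(83) + 234650·(-12) = 722. Scale by 13: x₀ = 1079.
General solution x = x₀ + 325t; reducing mod 325 gives x = 104 (and y = -15).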